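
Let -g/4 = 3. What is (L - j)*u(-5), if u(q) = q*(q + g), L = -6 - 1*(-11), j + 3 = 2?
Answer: 510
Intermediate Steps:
g = -12 (g = -4*3 = -12)
j = -1 (j = -3 + 2 = -1)
L = 5 (L = -6 + 11 = 5)
u(q) = q*(-12 + q) (u(q) = q*(q - 12) = q*(-12 + q))
(L - j)*u(-5) = (5 - 1*(-1))*(-5*(-12 - 5)) = (5 + 1)*(-5*(-17)) = 6*85 = 510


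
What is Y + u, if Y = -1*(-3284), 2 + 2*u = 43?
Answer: 6609/2 ≈ 3304.5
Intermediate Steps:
u = 41/2 (u = -1 + (½)*43 = -1 + 43/2 = 41/2 ≈ 20.500)
Y = 3284
Y + u = 3284 + 41/2 = 6609/2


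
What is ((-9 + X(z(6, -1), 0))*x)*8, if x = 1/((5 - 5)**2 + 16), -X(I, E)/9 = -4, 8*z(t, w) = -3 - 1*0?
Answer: 27/2 ≈ 13.500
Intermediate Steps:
z(t, w) = -3/8 (z(t, w) = (-3 - 1*0)/8 = (-3 + 0)/8 = (1/8)*(-3) = -3/8)
X(I, E) = 36 (X(I, E) = -9*(-4) = 36)
x = 1/16 (x = 1/(0**2 + 16) = 1/(0 + 16) = 1/16 ≈ 0.062500)
((-9 + X(z(6, -1), 0))*x)*8 = ((-9 + 36)*(1/16))*8 = (27*(1/16))*8 = (27/16)*8 = 27/2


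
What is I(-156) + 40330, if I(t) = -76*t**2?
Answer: -1809206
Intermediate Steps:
I(-156) + 40330 = -76*(-156)**2 + 40330 = -76*24336 + 40330 = -1849536 + 40330 = -1809206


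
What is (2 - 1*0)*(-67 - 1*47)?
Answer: -228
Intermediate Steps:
(2 - 1*0)*(-67 - 1*47) = (2 + 0)*(-67 - 47) = 2*(-114) = -228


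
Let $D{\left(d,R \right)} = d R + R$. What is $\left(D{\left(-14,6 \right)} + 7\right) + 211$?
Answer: $140$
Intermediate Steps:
$D{\left(d,R \right)} = R + R d$ ($D{\left(d,R \right)} = R d + R = R + R d$)
$\left(D{\left(-14,6 \right)} + 7\right) + 211 = \left(6 \left(1 - 14\right) + 7\right) + 211 = \left(6 \left(-13\right) + 7\right) + 211 = \left(-78 + 7\right) + 211 = -71 + 211 = 140$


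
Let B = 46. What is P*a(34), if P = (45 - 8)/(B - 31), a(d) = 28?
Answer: 1036/15 ≈ 69.067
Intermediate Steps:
P = 37/15 (P = (45 - 8)/(46 - 31) = 37/15 ≈ 2.4667)
P*a(34) = (37/15)*28 = 1036/15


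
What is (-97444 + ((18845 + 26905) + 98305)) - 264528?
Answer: -217917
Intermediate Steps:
(-97444 + ((18845 + 26905) + 98305)) - 264528 = (-97444 + (45750 + 98305)) - 264528 = (-97444 + 144055) - 264528 = 46611 - 264528 = -217917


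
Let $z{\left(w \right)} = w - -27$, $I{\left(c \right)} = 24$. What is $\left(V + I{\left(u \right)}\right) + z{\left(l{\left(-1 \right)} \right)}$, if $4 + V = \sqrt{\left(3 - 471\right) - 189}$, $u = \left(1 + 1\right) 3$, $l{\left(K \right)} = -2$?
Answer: $45 + 3 i \sqrt{73} \approx 45.0 + 25.632 i$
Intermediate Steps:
$u = 6$ ($u = 2 \cdot 3 = 6$)
$z{\left(w \right)} = 27 + w$ ($z{\left(w \right)} = w + 27 = 27 + w$)
$V = -4 + 3 i \sqrt{73}$ ($V = -4 + \sqrt{\left(3 - 471\right) - 189} = -4 + \sqrt{-468 - 189} = -4 + \sqrt{-657} = -4 + 3 i \sqrt{73} \approx -4.0 + 25.632 i$)
$\left(V + I{\left(u \right)}\right) + z{\left(l{\left(-1 \right)} \right)} = \left(\left(-4 + 3 i \sqrt{73}\right) + 24\right) + \left(27 - 2\right) = \left(20 + 3 i \sqrt{73}\right) + 25 = 45 + 3 i \sqrt{73}$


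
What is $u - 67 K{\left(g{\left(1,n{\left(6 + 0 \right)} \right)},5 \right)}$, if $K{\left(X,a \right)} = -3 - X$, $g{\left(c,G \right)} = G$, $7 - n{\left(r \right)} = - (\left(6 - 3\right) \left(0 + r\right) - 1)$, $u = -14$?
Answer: $1795$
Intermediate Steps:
$n{\left(r \right)} = 6 + 3 r$ ($n{\left(r \right)} = 7 - - (\left(6 - 3\right) \left(0 + r\right) - 1) = 7 - - (3 r - 1) = 7 - - (-1 + 3 r) = 7 - \left(1 - 3 r\right) = 7 + \left(-1 + 3 r\right) = 6 + 3 r$)
$u - 67 K{\left(g{\left(1,n{\left(6 + 0 \right)} \right)},5 \right)} = -14 - 67 \left(-3 - \left(6 + 3 \left(6 + 0\right)\right)\right) = -14 - 67 \left(-3 - \left(6 + 3 \cdot 6\right)\right) = -14 - 67 \left(-3 - \left(6 + 18\right)\right) = -14 - 67 \left(-3 - 24\right) = -14 - -1809 = -14 + 1809 = 1795$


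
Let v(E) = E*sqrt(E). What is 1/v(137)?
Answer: sqrt(137)/18769 ≈ 0.00062362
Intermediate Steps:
v(E) = E**(3/2)
1/v(137) = 1/(137**(3/2)) = 1/(137*sqrt(137)) = sqrt(137)/18769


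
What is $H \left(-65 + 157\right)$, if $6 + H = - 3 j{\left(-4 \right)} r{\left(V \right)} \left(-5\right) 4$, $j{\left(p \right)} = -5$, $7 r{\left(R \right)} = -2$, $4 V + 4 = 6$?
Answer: $\frac{51336}{7} \approx 7333.7$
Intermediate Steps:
$V = \frac{1}{2}$ ($V = -1 + \frac{1}{4} \cdot 6 = -1 + \frac{3}{2} = \frac{1}{2} \approx 0.5$)
$r{\left(R \right)} = - \frac{2}{7}$ ($r{\left(R \right)} = \frac{1}{7} \left(-2\right) = - \frac{2}{7}$)
$H = \frac{558}{7}$ ($H = -6 + - 3 \left(-5\right) \left(- \frac{2}{7}\right) \left(-5\right) 4 = -6 + - 3 \cdot \frac{10}{7} \left(-5\right) 4 = -6 + \left(-3\right) \left(- \frac{50}{7}\right) 4 = -6 + \frac{150}{7} \cdot 4 = -6 + \frac{600}{7} = \frac{558}{7} \approx 79.714$)
$H \left(-65 + 157\right) = \frac{558 \left(-65 + 157\right)}{7} = \frac{558}{7} \cdot 92 = \frac{51336}{7}$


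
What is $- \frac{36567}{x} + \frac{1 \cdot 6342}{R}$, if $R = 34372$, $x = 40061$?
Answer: $- \frac{501407031}{688488346} \approx -0.72827$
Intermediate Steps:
$- \frac{36567}{x} + \frac{1 \cdot 6342}{R} = - \frac{36567}{40061} + \frac{1 \cdot 6342}{34372} = \left(-36567\right) \frac{1}{40061} + 6342 \cdot \frac{1}{34372} = - \frac{36567}{40061} + \frac{3171}{17186} = - \frac{501407031}{688488346}$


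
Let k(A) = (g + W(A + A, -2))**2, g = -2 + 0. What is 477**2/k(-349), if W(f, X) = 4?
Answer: 227529/4 ≈ 56882.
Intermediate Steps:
g = -2
k(A) = 4 (k(A) = (-2 + 4)**2 = 2**2 = 4)
477**2/k(-349) = 477**2/4 = 227529*(1/4) = 227529/4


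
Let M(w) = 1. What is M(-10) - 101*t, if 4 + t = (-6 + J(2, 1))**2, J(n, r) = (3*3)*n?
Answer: -14139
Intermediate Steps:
J(n, r) = 9*n
t = 140 (t = -4 + (-6 + 9*2)**2 = -4 + (-6 + 18)**2 = -4 + 12**2 = -4 + 144 = 140)
M(-10) - 101*t = 1 - 101*140 = 1 - 14140 = -14139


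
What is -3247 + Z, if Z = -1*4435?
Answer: -7682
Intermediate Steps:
Z = -4435
-3247 + Z = -3247 - 4435 = -7682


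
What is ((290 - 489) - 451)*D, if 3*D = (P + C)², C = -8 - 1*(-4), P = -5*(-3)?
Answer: -78650/3 ≈ -26217.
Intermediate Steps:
P = 15
C = -4 (C = -8 + 4 = -4)
D = 121/3 (D = (15 - 4)²/3 = (⅓)*11² = (⅓)*121 = 121/3 ≈ 40.333)
((290 - 489) - 451)*D = ((290 - 489) - 451)*(121/3) = (-199 - 451)*(121/3) = -650*121/3 = -78650/3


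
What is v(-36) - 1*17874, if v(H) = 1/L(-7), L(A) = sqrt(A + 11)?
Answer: -35747/2 ≈ -17874.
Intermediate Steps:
L(A) = sqrt(11 + A)
v(H) = 1/2 (v(H) = 1/(sqrt(11 - 7)) = 1/(sqrt(4)) = 1/2)
v(-36) - 1*17874 = 1/2 - 1*17874 = 1/2 - 17874 = -35747/2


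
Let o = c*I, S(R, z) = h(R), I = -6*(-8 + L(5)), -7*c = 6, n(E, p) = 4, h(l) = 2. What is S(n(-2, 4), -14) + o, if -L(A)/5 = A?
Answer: -1174/7 ≈ -167.71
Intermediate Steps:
L(A) = -5*A
c = -6/7 (c = -⅐*6 = -6/7 ≈ -0.85714)
I = 198 (I = -6*(-8 - 5*5) = -6*(-8 - 25) = -6*(-33) = 198)
S(R, z) = 2
o = -1188/7 (o = -6/7*198 = -1188/7 ≈ -169.71)
S(n(-2, 4), -14) + o = 2 - 1188/7 = -1174/7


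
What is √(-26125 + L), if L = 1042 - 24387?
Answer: I*√49470 ≈ 222.42*I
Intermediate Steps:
L = -23345
√(-26125 + L) = √(-26125 - 23345) = √(-49470) = I*√49470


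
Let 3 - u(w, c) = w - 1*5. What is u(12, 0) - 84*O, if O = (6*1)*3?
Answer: -1516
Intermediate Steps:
u(w, c) = 8 - w (u(w, c) = 3 - (w - 1*5) = 3 - (w - 5) = 3 - (-5 + w) = 3 + (5 - w) = 8 - w)
O = 18 (O = 6*3 = 18)
u(12, 0) - 84*O = (8 - 1*12) - 84*18 = (8 - 12) - 1512 = -4 - 1512 = -1516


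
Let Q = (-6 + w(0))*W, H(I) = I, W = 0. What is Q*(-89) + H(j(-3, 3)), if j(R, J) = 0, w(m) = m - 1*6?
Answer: 0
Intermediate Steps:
w(m) = -6 + m (w(m) = m - 6 = -6 + m)
Q = 0 (Q = (-6 + (-6 + 0))*0 = (-6 - 6)*0 = -12*0 = 0)
Q*(-89) + H(j(-3, 3)) = 0*(-89) + 0 = 0 + 0 = 0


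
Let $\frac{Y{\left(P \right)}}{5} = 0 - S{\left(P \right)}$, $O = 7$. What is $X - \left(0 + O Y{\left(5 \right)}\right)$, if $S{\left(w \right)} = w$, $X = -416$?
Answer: $-241$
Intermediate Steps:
$Y{\left(P \right)} = - 5 P$ ($Y{\left(P \right)} = 5 \left(0 - P\right) = 5 \left(- P\right) = - 5 P$)
$X - \left(0 + O Y{\left(5 \right)}\right) = -416 - \left(0 + 7 \left(\left(-5\right) 5\right)\right) = -416 - \left(0 + 7 \left(-25\right)\right) = -416 - \left(0 - 175\right) = -416 - -175 = -416 + 175 = -241$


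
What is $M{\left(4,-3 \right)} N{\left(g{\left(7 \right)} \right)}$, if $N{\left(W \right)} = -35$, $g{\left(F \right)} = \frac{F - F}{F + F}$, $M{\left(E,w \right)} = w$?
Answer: $105$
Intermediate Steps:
$g{\left(F \right)} = 0$ ($g{\left(F \right)} = \frac{0}{2 F} = 0 \frac{1}{2 F} = 0$)
$M{\left(4,-3 \right)} N{\left(g{\left(7 \right)} \right)} = \left(-3\right) \left(-35\right) = 105$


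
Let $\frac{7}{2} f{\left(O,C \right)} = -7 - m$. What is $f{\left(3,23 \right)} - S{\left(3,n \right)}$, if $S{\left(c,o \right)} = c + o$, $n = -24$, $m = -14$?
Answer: $23$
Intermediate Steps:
$f{\left(O,C \right)} = 2$ ($f{\left(O,C \right)} = \frac{2 \left(-7 - -14\right)}{7} = \frac{2 \left(-7 + 14\right)}{7} = \frac{2}{7} \cdot 7 = 2$)
$f{\left(3,23 \right)} - S{\left(3,n \right)} = 2 - \left(3 - 24\right) = 2 - -21 = 2 + 21 = 23$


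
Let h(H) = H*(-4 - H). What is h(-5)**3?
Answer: -125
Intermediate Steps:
h(-5)**3 = (-1*(-5)*(4 - 5))**3 = (-1*(-5)*(-1))**3 = (-5)**3 = -125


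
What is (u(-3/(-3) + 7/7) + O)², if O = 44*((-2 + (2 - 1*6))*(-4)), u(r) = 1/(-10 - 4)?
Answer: 218537089/196 ≈ 1.1150e+6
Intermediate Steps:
u(r) = -1/14 (u(r) = 1/(-14) = -1/14)
O = 1056 (O = 44*((-2 + (2 - 6))*(-4)) = 44*((-2 - 4)*(-4)) = 44*(-6*(-4)) = 44*24 = 1056)
(u(-3/(-3) + 7/7) + O)² = (-1/14 + 1056)² = (14783/14)² = 218537089/196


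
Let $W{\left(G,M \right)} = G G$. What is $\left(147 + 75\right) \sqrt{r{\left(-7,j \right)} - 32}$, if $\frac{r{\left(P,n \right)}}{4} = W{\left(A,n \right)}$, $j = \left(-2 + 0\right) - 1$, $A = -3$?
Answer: $444$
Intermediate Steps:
$W{\left(G,M \right)} = G^{2}$
$j = -3$ ($j = -2 - 1 = -3$)
$r{\left(P,n \right)} = 36$ ($r{\left(P,n \right)} = 4 \left(-3\right)^{2} = 4 \cdot 9 = 36$)
$\left(147 + 75\right) \sqrt{r{\left(-7,j \right)} - 32} = \left(147 + 75\right) \sqrt{36 - 32} = 222 \sqrt{4} = 222 \cdot 2 = 444$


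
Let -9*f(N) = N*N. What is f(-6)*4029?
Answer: -16116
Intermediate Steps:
f(N) = -N**2/9 (f(N) = -N*N/9 = -N**2/9)
f(-6)*4029 = -1/9*(-6)**2*4029 = -1/9*36*4029 = -4*4029 = -16116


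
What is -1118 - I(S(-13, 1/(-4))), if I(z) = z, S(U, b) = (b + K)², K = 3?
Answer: -18009/16 ≈ -1125.6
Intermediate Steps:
S(U, b) = (3 + b)² (S(U, b) = (b + 3)² = (3 + b)²)
-1118 - I(S(-13, 1/(-4))) = -1118 - (3 + 1/(-4))² = -1118 - (3 - ¼)² = -1118 - (11/4)² = -1118 - 1*121/16 = -1118 - 121/16 = -18009/16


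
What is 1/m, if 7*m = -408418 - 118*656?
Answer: -7/485826 ≈ -1.4408e-5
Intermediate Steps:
m = -485826/7 (m = (-408418 - 118*656)/7 = (-408418 - 77408)/7 = (1/7)*(-485826) = -485826/7 ≈ -69404.)
1/m = 1/(-485826/7) = -7/485826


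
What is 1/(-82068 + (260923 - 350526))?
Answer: -1/171671 ≈ -5.8251e-6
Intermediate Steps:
1/(-82068 + (260923 - 350526)) = 1/(-82068 - 89603) = 1/(-171671) = -1/171671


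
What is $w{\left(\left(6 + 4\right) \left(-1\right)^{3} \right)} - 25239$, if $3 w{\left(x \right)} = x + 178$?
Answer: $-25183$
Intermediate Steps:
$w{\left(x \right)} = \frac{178}{3} + \frac{x}{3}$ ($w{\left(x \right)} = \frac{x + 178}{3} = \frac{178 + x}{3} = \frac{178}{3} + \frac{x}{3}$)
$w{\left(\left(6 + 4\right) \left(-1\right)^{3} \right)} - 25239 = \left(\frac{178}{3} + \frac{\left(6 + 4\right) \left(-1\right)^{3}}{3}\right) - 25239 = \left(\frac{178}{3} + \frac{10 \left(-1\right)}{3}\right) - 25239 = \left(\frac{178}{3} + \frac{1}{3} \left(-10\right)\right) - 25239 = \left(\frac{178}{3} - \frac{10}{3}\right) - 25239 = 56 - 25239 = -25183$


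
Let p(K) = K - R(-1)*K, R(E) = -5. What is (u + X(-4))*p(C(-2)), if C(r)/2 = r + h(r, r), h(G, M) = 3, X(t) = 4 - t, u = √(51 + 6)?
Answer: 96 + 12*√57 ≈ 186.60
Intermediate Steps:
u = √57 ≈ 7.5498
C(r) = 6 + 2*r (C(r) = 2*(r + 3) = 2*(3 + r) = 6 + 2*r)
p(K) = 6*K (p(K) = K - (-5)*K = K + 5*K = 6*K)
(u + X(-4))*p(C(-2)) = (√57 + (4 - 1*(-4)))*(6*(6 + 2*(-2))) = (√57 + (4 + 4))*(6*(6 - 4)) = (√57 + 8)*(6*2) = (8 + √57)*12 = 96 + 12*√57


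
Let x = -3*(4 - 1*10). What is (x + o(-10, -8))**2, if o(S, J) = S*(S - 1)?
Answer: 16384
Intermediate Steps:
o(S, J) = S*(-1 + S)
x = 18 (x = -3*(4 - 10) = -3*(-6) = 18)
(x + o(-10, -8))**2 = (18 - 10*(-1 - 10))**2 = (18 - 10*(-11))**2 = (18 + 110)**2 = 128**2 = 16384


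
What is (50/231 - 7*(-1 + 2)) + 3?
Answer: -874/231 ≈ -3.7836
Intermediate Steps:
(50/231 - 7*(-1 + 2)) + 3 = (50*(1/231) - 7*1) + 3 = (50/231 - 7) + 3 = -1567/231 + 3 = -874/231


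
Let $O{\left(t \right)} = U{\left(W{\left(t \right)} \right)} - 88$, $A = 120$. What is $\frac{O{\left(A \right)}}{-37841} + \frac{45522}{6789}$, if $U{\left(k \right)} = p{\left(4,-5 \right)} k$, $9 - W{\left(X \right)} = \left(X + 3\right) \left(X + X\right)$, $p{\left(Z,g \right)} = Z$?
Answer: $\frac{841532050}{85634183} \approx 9.8271$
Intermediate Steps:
$W{\left(X \right)} = 9 - 2 X \left(3 + X\right)$ ($W{\left(X \right)} = 9 - \left(X + 3\right) \left(X + X\right) = 9 - \left(3 + X\right) 2 X = 9 - 2 X \left(3 + X\right)$)
$U{\left(k \right)} = 4 k$
$O{\left(t \right)} = -52 - 24 t - 8 t^{2}$ ($O{\left(t \right)} = 4 \left(9 - 6 t - 2 t^{2}\right) - 88 = \left(36 - 24 t - 8 t^{2}\right) - 88 = -52 - 24 t - 8 t^{2}$)
$\frac{O{\left(A \right)}}{-37841} + \frac{45522}{6789} = \frac{-52 - 2880 - 8 \cdot 120^{2}}{-37841} + \frac{45522}{6789} = \left(-52 - 2880 - 115200\right) \left(- \frac{1}{37841}\right) + 45522 \cdot \frac{1}{6789} = \left(-52 - 2880 - 115200\right) \left(- \frac{1}{37841}\right) + \frac{15174}{2263} = \left(-118132\right) \left(- \frac{1}{37841}\right) + \frac{15174}{2263} = \frac{118132}{37841} + \frac{15174}{2263} = \frac{841532050}{85634183}$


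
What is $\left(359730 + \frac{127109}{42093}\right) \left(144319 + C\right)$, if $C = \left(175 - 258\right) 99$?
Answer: $\frac{2060889420547898}{42093} \approx 4.896 \cdot 10^{10}$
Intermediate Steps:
$C = -8217$ ($C = \left(-83\right) 99 = -8217$)
$\left(359730 + \frac{127109}{42093}\right) \left(144319 + C\right) = \left(359730 + \frac{127109}{42093}\right) \left(144319 - 8217\right) = \left(359730 + 127109 \cdot \frac{1}{42093}\right) 136102 = \left(359730 + \frac{127109}{42093}\right) 136102 = \frac{15142241999}{42093} \cdot 136102 = \frac{2060889420547898}{42093}$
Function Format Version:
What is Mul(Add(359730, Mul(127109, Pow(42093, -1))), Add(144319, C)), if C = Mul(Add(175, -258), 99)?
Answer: Rational(2060889420547898, 42093) ≈ 4.8960e+10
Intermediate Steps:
C = -8217 (C = Mul(-83, 99) = -8217)
Mul(Add(359730, Mul(127109, Pow(42093, -1))), Add(144319, C)) = Mul(Add(359730, Mul(127109, Pow(42093, -1))), Add(144319, -8217)) = Mul(Add(359730, Mul(127109, Rational(1, 42093))), 136102) = Mul(Add(359730, Rational(127109, 42093)), 136102) = Mul(Rational(15142241999, 42093), 136102) = Rational(2060889420547898, 42093)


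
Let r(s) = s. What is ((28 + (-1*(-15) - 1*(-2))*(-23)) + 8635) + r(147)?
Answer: 8419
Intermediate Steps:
((28 + (-1*(-15) - 1*(-2))*(-23)) + 8635) + r(147) = ((28 + (-1*(-15) - 1*(-2))*(-23)) + 8635) + 147 = ((28 + (15 + 2)*(-23)) + 8635) + 147 = ((28 + 17*(-23)) + 8635) + 147 = ((28 - 391) + 8635) + 147 = (-363 + 8635) + 147 = 8272 + 147 = 8419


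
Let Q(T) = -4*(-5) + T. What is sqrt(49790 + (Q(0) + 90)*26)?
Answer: 45*sqrt(26) ≈ 229.46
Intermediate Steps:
Q(T) = 20 + T
sqrt(49790 + (Q(0) + 90)*26) = sqrt(49790 + ((20 + 0) + 90)*26) = sqrt(49790 + (20 + 90)*26) = sqrt(49790 + 110*26) = sqrt(49790 + 2860) = sqrt(52650) = 45*sqrt(26)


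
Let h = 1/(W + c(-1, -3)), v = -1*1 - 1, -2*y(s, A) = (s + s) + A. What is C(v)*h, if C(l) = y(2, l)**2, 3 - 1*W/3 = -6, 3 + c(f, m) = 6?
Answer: 1/30 ≈ 0.033333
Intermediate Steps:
y(s, A) = -s - A/2 (y(s, A) = -((s + s) + A)/2 = -(2*s + A)/2 = -(A + 2*s)/2 = -s - A/2)
c(f, m) = 3 (c(f, m) = -3 + 6 = 3)
W = 27 (W = 9 - 3*(-6) = 9 + 18 = 27)
v = -2 (v = -1 - 1 = -2)
h = 1/30 (h = 1/(27 + 3) = 1/30 ≈ 0.033333)
C(l) = (-2 - l/2)**2 (C(l) = (-1*2 - l/2)**2 = (-2 - l/2)**2)
C(v)*h = ((4 - 2)**2/4)*(1/30) = ((1/4)*2**2)*(1/30) = ((1/4)*4)*(1/30) = 1*(1/30) = 1/30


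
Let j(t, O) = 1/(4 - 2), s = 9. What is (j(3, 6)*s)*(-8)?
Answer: -36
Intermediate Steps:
j(t, O) = ½ (j(t, O) = 1/2 = ½)
(j(3, 6)*s)*(-8) = ((½)*9)*(-8) = (9/2)*(-8) = -36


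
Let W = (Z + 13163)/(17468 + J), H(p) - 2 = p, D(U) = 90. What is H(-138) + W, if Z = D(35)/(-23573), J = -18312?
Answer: -3016094541/19895612 ≈ -151.60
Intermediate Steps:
H(p) = 2 + p
Z = -90/23573 (Z = 90/(-23573) = 90*(-1/23573) = -90/23573 ≈ -0.0038179)
W = -310291309/19895612 (W = (-90/23573 + 13163)/(17468 - 18312) = (310291309/23573)/(-844) = (310291309/23573)*(-1/844) = -310291309/19895612 ≈ -15.596)
H(-138) + W = (2 - 138) - 310291309/19895612 = -136 - 310291309/19895612 = -3016094541/19895612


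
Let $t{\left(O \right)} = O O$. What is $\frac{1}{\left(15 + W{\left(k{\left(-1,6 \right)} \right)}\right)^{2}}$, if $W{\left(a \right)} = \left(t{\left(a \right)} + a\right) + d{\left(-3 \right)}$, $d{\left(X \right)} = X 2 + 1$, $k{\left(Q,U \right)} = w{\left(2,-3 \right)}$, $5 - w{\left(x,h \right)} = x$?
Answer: $\frac{1}{484} \approx 0.0020661$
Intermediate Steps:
$w{\left(x,h \right)} = 5 - x$
$t{\left(O \right)} = O^{2}$
$k{\left(Q,U \right)} = 3$ ($k{\left(Q,U \right)} = 5 - 2 = 3$)
$d{\left(X \right)} = 1 + 2 X$ ($d{\left(X \right)} = 2 X + 1 = 1 + 2 X$)
$W{\left(a \right)} = -5 + a + a^{2}$ ($W{\left(a \right)} = \left(a^{2} + a\right) + \left(1 + 2 \left(-3\right)\right) = \left(a + a^{2}\right) + \left(1 - 6\right) = \left(a + a^{2}\right) - 5 = -5 + a + a^{2}$)
$\frac{1}{\left(15 + W{\left(k{\left(-1,6 \right)} \right)}\right)^{2}} = \frac{1}{\left(15 + \left(-5 + 3 + 3^{2}\right)\right)^{2}} = \frac{1}{\left(15 + \left(-5 + 3 + 9\right)\right)^{2}} = \frac{1}{\left(15 + 7\right)^{2}} = \frac{1}{22^{2}} = \frac{1}{484}$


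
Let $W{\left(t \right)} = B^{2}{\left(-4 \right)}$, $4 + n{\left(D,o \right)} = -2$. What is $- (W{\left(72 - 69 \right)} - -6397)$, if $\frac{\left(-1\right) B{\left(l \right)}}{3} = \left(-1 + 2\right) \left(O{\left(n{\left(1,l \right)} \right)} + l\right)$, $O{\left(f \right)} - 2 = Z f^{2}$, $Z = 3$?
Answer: $-107521$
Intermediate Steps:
$n{\left(D,o \right)} = -6$ ($n{\left(D,o \right)} = -4 - 2 = -6$)
$O{\left(f \right)} = 2 + 3 f^{2}$
$B{\left(l \right)} = -330 - 3 l$ ($B{\left(l \right)} = - 3 \left(-1 + 2\right) \left(\left(2 + 3 \left(-6\right)^{2}\right) + l\right) = - 3 \cdot 1 \left(\left(2 + 3 \cdot 36\right) + l\right) = - 3 \cdot 1 \left(\left(2 + 108\right) + l\right) = - 3 \cdot 1 \left(110 + l\right) = - 3 \left(110 + l\right) = -330 - 3 l$)
$W{\left(t \right)} = 101124$ ($W{\left(t \right)} = \left(-330 - -12\right)^{2} = \left(-330 + 12\right)^{2} = \left(-318\right)^{2} = 101124$)
$- (W{\left(72 - 69 \right)} - -6397) = - (101124 - -6397) = - (101124 + 6397) = \left(-1\right) 107521 = -107521$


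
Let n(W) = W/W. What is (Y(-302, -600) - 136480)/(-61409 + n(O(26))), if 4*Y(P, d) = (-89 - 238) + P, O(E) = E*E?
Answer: 546549/245632 ≈ 2.2251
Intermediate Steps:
O(E) = E²
n(W) = 1
Y(P, d) = -327/4 + P/4 (Y(P, d) = ((-89 - 238) + P)/4 = (-327 + P)/4 = -327/4 + P/4)
(Y(-302, -600) - 136480)/(-61409 + n(O(26))) = ((-327/4 + (¼)*(-302)) - 136480)/(-61409 + 1) = ((-327/4 - 151/2) - 136480)/(-61408) = (-629/4 - 136480)*(-1/61408) = -546549/4*(-1/61408) = 546549/245632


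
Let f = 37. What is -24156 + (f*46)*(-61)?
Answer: -127978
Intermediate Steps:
-24156 + (f*46)*(-61) = -24156 + (37*46)*(-61) = -24156 + 1702*(-61) = -24156 - 103822 = -127978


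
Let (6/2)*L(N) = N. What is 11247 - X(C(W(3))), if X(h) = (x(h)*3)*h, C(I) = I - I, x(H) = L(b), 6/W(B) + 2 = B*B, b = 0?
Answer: 11247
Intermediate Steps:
W(B) = 6/(-2 + B²) (W(B) = 6/(-2 + B*B) = 6/(-2 + B²))
L(N) = N/3
x(H) = 0 (x(H) = (⅓)*0 = 0)
C(I) = 0
X(h) = 0 (X(h) = (0*3)*h = 0*h = 0)
11247 - X(C(W(3))) = 11247 - 1*0 = 11247 + 0 = 11247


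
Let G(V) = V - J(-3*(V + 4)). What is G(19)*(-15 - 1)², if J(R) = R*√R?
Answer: 4864 + 17664*I*√69 ≈ 4864.0 + 1.4673e+5*I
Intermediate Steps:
J(R) = R^(3/2)
G(V) = V - (-12 - 3*V)^(3/2) (G(V) = V - (-3*(V + 4))^(3/2) = V - (-3*(4 + V))^(3/2) = V - (-12 - 3*V)^(3/2))
G(19)*(-15 - 1)² = (19 - 3*√3*(-4 - 1*19)^(3/2))*(-15 - 1)² = (19 - 3*√3*(-4 - 19)^(3/2))*(-16)² = (19 - 3*√3*(-23)^(3/2))*256 = (19 - 3*√3*(-23*I*√23))*256 = (19 + 69*I*√69)*256 = 4864 + 17664*I*√69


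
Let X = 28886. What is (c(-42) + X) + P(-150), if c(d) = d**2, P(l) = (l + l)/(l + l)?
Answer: 30651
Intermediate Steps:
P(l) = 1 (P(l) = (2*l)/((2*l)) = (2*l)*(1/(2*l)) = 1)
(c(-42) + X) + P(-150) = ((-42)**2 + 28886) + 1 = (1764 + 28886) + 1 = 30650 + 1 = 30651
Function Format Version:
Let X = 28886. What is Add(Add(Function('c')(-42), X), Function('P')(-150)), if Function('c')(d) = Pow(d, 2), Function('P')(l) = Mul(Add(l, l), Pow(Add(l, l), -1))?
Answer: 30651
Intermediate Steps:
Function('P')(l) = 1 (Function('P')(l) = Mul(Mul(2, l), Pow(Mul(2, l), -1)) = Mul(Mul(2, l), Mul(Rational(1, 2), Pow(l, -1))) = 1)
Add(Add(Function('c')(-42), X), Function('P')(-150)) = Add(Add(Pow(-42, 2), 28886), 1) = Add(Add(1764, 28886), 1) = Add(30650, 1) = 30651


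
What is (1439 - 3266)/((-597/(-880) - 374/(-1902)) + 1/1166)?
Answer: -81035927280/38850311 ≈ -2085.9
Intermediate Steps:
(1439 - 3266)/((-597/(-880) - 374/(-1902)) + 1/1166) = -1827/((-597*(-1/880) - 374*(-1/1902)) + 1/1166) = -1827/((597/880 + 187/951) + 1/1166) = -1827/(732307/836880 + 1/1166) = -1827/38850311/44354640 = -1827*44354640/38850311 = -81035927280/38850311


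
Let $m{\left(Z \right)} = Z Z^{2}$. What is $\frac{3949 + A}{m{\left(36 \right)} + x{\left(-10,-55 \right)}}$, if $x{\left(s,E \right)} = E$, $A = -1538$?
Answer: $\frac{2411}{46601} \approx 0.051737$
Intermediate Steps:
$m{\left(Z \right)} = Z^{3}$
$\frac{3949 + A}{m{\left(36 \right)} + x{\left(-10,-55 \right)}} = \frac{3949 - 1538}{36^{3} - 55} = \frac{2411}{46656 - 55} = \frac{2411}{46601}$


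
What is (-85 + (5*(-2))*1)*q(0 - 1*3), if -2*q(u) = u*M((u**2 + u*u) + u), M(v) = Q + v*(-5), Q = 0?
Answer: 21375/2 ≈ 10688.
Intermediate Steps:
M(v) = -5*v (M(v) = 0 + v*(-5) = 0 - 5*v = -5*v)
q(u) = -u*(-10*u**2 - 5*u)/2 (q(u) = -u*(-5*((u**2 + u*u) + u))/2 = -u*(-5*((u**2 + u**2) + u))/2 = -u*(-5*(2*u**2 + u))/2 = -u*(-5*(u + 2*u**2))/2 = -u*(-10*u**2 - 5*u)/2)
(-85 + (5*(-2))*1)*q(0 - 1*3) = (-85 + (5*(-2))*1)*((0 - 1*3)**2*(5/2 + 5*(0 - 1*3))) = (-85 - 10*1)*((0 - 3)**2*(5/2 + 5*(0 - 3))) = (-85 - 10)*((-3)**2*(5/2 + 5*(-3))) = -855*(5/2 - 15) = -855*(-25)/2 = -95*(-225/2) = 21375/2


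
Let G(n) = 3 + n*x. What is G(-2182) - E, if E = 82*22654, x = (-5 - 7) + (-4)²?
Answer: -1866353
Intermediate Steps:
x = 4 (x = -12 + 16 = 4)
E = 1857628
G(n) = 3 + 4*n (G(n) = 3 + n*4 = 3 + 4*n)
G(-2182) - E = (3 + 4*(-2182)) - 1*1857628 = (3 - 8728) - 1857628 = -8725 - 1857628 = -1866353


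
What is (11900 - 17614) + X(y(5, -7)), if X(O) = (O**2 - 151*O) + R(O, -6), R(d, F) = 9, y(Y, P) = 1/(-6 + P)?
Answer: -962181/169 ≈ -5693.4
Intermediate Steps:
X(O) = 9 + O**2 - 151*O (X(O) = (O**2 - 151*O) + 9 = 9 + O**2 - 151*O)
(11900 - 17614) + X(y(5, -7)) = (11900 - 17614) + (9 + (1/(-6 - 7))**2 - 151/(-6 - 7)) = -5714 + (9 + (1/(-13))**2 - 151/(-13)) = -5714 + (9 + (-1/13)**2 - 151*(-1/13)) = -5714 + (9 + 1/169 + 151/13) = -5714 + 3485/169 = -962181/169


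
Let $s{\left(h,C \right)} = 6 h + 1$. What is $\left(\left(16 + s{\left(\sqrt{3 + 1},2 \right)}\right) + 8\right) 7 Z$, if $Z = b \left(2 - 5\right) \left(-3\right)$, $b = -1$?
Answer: $-2331$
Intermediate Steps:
$s{\left(h,C \right)} = 1 + 6 h$
$Z = -9$ ($Z = - (2 - 5) \left(-3\right) = \left(-1\right) \left(-3\right) \left(-3\right) = 3 \left(-3\right) = -9$)
$\left(\left(16 + s{\left(\sqrt{3 + 1},2 \right)}\right) + 8\right) 7 Z = \left(\left(16 + \left(1 + 6 \sqrt{3 + 1}\right)\right) + 8\right) 7 \left(-9\right) = \left(\left(16 + \left(1 + 6 \sqrt{4}\right)\right) + 8\right) 7 \left(-9\right) = \left(\left(16 + \left(1 + 6 \cdot 2\right)\right) + 8\right) 7 \left(-9\right) = \left(\left(16 + \left(1 + 12\right)\right) + 8\right) 7 \left(-9\right) = \left(\left(16 + 13\right) + 8\right) 7 \left(-9\right) = \left(29 + 8\right) 7 \left(-9\right) = 37 \cdot 7 \left(-9\right) = 259 \left(-9\right) = -2331$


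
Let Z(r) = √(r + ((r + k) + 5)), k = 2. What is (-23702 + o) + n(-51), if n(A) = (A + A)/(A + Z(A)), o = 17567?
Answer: -8267379/1348 + 51*I*√95/1348 ≈ -6133.1 + 0.36876*I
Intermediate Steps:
Z(r) = √(7 + 2*r) (Z(r) = √(r + ((r + 2) + 5)) = √(r + ((2 + r) + 5)) = √(r + (7 + r)) = √(7 + 2*r))
n(A) = 2*A/(A + √(7 + 2*A)) (n(A) = (A + A)/(A + √(7 + 2*A)) = (2*A)/(A + √(7 + 2*A)) = 2*A/(A + √(7 + 2*A)))
(-23702 + o) + n(-51) = (-23702 + 17567) + 2*(-51)/(-51 + √(7 + 2*(-51))) = -6135 + 2*(-51)/(-51 + √(7 - 102)) = -6135 + 2*(-51)/(-51 + √(-95)) = -6135 + 2*(-51)/(-51 + I*√95) = -6135 - 102/(-51 + I*√95)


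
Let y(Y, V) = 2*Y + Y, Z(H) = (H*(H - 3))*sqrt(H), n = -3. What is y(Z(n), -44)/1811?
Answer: 54*I*sqrt(3)/1811 ≈ 0.051646*I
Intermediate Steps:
Z(H) = H**(3/2)*(-3 + H) (Z(H) = (H*(-3 + H))*sqrt(H) = H**(3/2)*(-3 + H))
y(Y, V) = 3*Y
y(Z(n), -44)/1811 = (3*((-3)**(3/2)*(-3 - 3)))/1811 = (3*(-3*I*sqrt(3)*(-6)))*(1/1811) = (3*(18*I*sqrt(3)))*(1/1811) = (54*I*sqrt(3))*(1/1811) = 54*I*sqrt(3)/1811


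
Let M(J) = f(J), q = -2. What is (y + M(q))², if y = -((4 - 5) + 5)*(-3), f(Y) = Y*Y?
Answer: 256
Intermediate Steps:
f(Y) = Y²
y = 12 (y = -(-1 + 5)*(-3) = -1*4*(-3) = -4*(-3) = 12)
M(J) = J²
(y + M(q))² = (12 + (-2)²)² = (12 + 4)² = 16² = 256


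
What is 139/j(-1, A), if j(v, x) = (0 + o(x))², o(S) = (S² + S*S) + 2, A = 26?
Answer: 139/1833316 ≈ 7.5819e-5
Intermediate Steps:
o(S) = 2 + 2*S² (o(S) = (S² + S²) + 2 = 2*S² + 2 = 2 + 2*S²)
j(v, x) = (2 + 2*x²)² (j(v, x) = (0 + (2 + 2*x²))² = (2 + 2*x²)²)
139/j(-1, A) = 139/((4*(1 + 26²)²)) = 139/((4*(1 + 676)²)) = 139/((4*677²)) = 139/((4*458329)) = 139/1833316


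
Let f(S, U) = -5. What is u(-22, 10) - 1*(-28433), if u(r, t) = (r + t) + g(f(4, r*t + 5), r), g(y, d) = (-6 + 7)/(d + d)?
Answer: 1250523/44 ≈ 28421.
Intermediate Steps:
g(y, d) = 1/(2*d)
u(r, t) = r + t + 1/(2*r) (u(r, t) = (r + t) + 1/(2*r) = r + t + 1/(2*r))
u(-22, 10) - 1*(-28433) = (-22 + 10 + (½)/(-22)) - 1*(-28433) = (-22 + 10 + (½)*(-1/22)) + 28433 = (-22 + 10 - 1/44) + 28433 = -529/44 + 28433 = 1250523/44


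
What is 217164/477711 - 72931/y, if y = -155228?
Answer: 22849958111/24718041036 ≈ 0.92442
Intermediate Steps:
217164/477711 - 72931/y = 217164/477711 - 72931/(-155228) = 217164*(1/477711) - 72931*(-1/155228) = 72388/159237 + 72931/155228 = 22849958111/24718041036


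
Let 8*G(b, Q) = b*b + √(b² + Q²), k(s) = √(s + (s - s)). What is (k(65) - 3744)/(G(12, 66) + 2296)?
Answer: -138617856/85672411 - 300*√13/85672411 + 37024*√65/85672411 + 224640*√5/85672411 ≈ -1.6087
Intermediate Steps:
k(s) = √s (k(s) = √(s + 0) = √s)
G(b, Q) = b²/8 + √(Q² + b²)/8 (G(b, Q) = (b*b + √(b² + Q²))/8 = (b² + √(Q² + b²))/8 = b²/8 + √(Q² + b²)/8)
(k(65) - 3744)/(G(12, 66) + 2296) = (√65 - 3744)/(((⅛)*12² + √(66² + 12²)/8) + 2296) = (-3744 + √65)/(((⅛)*144 + √(4356 + 144)/8) + 2296) = (-3744 + √65)/((18 + √4500/8) + 2296) = (-3744 + √65)/((18 + (30*√5)/8) + 2296) = (-3744 + √65)/((18 + 15*√5/4) + 2296) = (-3744 + √65)/(2314 + 15*√5/4)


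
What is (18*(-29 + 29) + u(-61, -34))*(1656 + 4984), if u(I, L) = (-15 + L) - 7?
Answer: -371840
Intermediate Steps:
u(I, L) = -22 + L
(18*(-29 + 29) + u(-61, -34))*(1656 + 4984) = (18*(-29 + 29) + (-22 - 34))*(1656 + 4984) = (18*0 - 56)*6640 = (0 - 56)*6640 = -56*6640 = -371840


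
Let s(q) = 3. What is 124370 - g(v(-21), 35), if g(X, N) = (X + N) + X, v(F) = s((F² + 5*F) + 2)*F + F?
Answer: 124503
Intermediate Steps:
v(F) = 4*F (v(F) = 3*F + F = 4*F)
g(X, N) = N + 2*X (g(X, N) = (N + X) + X = N + 2*X)
124370 - g(v(-21), 35) = 124370 - (35 + 2*(4*(-21))) = 124370 - (35 + 2*(-84)) = 124370 - (35 - 168) = 124370 - 1*(-133) = 124370 + 133 = 124503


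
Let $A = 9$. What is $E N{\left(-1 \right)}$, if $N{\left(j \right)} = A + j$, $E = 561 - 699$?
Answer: $-1104$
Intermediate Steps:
$E = -138$ ($E = 561 - 699 = -138$)
$N{\left(j \right)} = 9 + j$
$E N{\left(-1 \right)} = - 138 \left(9 - 1\right) = \left(-138\right) 8 = -1104$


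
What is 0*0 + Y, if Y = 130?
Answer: 130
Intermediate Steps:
0*0 + Y = 0*0 + 130 = 0 + 130 = 130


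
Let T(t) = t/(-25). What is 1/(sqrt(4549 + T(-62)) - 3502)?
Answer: -87550/306486313 - 15*sqrt(12643)/306486313 ≈ -0.00029116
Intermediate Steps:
T(t) = -t/25 (T(t) = t*(-1/25) = -t/25)
1/(sqrt(4549 + T(-62)) - 3502) = 1/(sqrt(4549 - 1/25*(-62)) - 3502) = 1/(sqrt(4549 + 62/25) - 3502) = 1/(sqrt(113787/25) - 3502) = 1/(3*sqrt(12643)/5 - 3502) = 1/(-3502 + 3*sqrt(12643)/5)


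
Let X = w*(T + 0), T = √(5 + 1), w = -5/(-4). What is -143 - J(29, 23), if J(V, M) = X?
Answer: -143 - 5*√6/4 ≈ -146.06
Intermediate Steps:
w = 5/4 (w = -5*(-¼) = 5/4 ≈ 1.2500)
T = √6 ≈ 2.4495
X = 5*√6/4 (X = 5*(√6 + 0)/4 = 5*√6/4 ≈ 3.0619)
J(V, M) = 5*√6/4
-143 - J(29, 23) = -143 - 5*√6/4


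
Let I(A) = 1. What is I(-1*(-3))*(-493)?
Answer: -493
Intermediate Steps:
I(-1*(-3))*(-493) = 1*(-493) = -493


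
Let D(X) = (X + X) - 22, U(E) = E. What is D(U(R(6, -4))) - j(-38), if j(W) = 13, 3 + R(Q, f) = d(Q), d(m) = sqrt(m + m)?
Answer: -41 + 4*sqrt(3) ≈ -34.072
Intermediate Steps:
d(m) = sqrt(2)*sqrt(m) (d(m) = sqrt(2*m) = sqrt(2)*sqrt(m))
R(Q, f) = -3 + sqrt(2)*sqrt(Q)
D(X) = -22 + 2*X (D(X) = 2*X - 22 = -22 + 2*X)
D(U(R(6, -4))) - j(-38) = (-22 + 2*(-3 + sqrt(2)*sqrt(6))) - 1*13 = (-22 + 2*(-3 + 2*sqrt(3))) - 13 = (-22 + (-6 + 4*sqrt(3))) - 13 = (-28 + 4*sqrt(3)) - 13 = -41 + 4*sqrt(3)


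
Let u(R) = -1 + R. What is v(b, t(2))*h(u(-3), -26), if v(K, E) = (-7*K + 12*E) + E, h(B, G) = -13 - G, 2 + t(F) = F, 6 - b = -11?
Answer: -1547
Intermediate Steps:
b = 17 (b = 6 - 1*(-11) = 6 + 11 = 17)
t(F) = -2 + F
v(K, E) = -7*K + 13*E
v(b, t(2))*h(u(-3), -26) = (-7*17 + 13*(-2 + 2))*(-13 - 1*(-26)) = (-119 + 13*0)*(-13 + 26) = (-119 + 0)*13 = -119*13 = -1547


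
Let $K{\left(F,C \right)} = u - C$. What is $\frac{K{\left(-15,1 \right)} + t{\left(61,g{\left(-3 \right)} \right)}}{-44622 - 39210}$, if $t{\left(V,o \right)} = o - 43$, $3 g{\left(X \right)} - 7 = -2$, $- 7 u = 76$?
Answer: $\frac{1117}{1760472} \approx 0.00063449$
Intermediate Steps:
$u = - \frac{76}{7}$ ($u = \left(- \frac{1}{7}\right) 76 = - \frac{76}{7} \approx -10.857$)
$g{\left(X \right)} = \frac{5}{3}$ ($g{\left(X \right)} = \frac{7}{3} + \frac{1}{3} \left(-2\right) = \frac{7}{3} - \frac{2}{3} = \frac{5}{3}$)
$K{\left(F,C \right)} = - \frac{76}{7} - C$
$t{\left(V,o \right)} = -43 + o$
$\frac{K{\left(-15,1 \right)} + t{\left(61,g{\left(-3 \right)} \right)}}{-44622 - 39210} = \frac{\left(- \frac{76}{7} - 1\right) + \left(-43 + \frac{5}{3}\right)}{-44622 - 39210} = \frac{\left(- \frac{76}{7} - 1\right) - \frac{124}{3}}{-83832} = \left(- \frac{83}{7} - \frac{124}{3}\right) \left(- \frac{1}{83832}\right) = \left(- \frac{1117}{21}\right) \left(- \frac{1}{83832}\right) = \frac{1117}{1760472}$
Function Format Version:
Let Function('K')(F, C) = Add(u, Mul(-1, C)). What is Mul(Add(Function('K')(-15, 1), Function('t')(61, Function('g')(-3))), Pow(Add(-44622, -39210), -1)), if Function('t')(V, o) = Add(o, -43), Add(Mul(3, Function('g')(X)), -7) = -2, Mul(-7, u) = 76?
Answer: Rational(1117, 1760472) ≈ 0.00063449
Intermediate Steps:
u = Rational(-76, 7) (u = Mul(Rational(-1, 7), 76) = Rational(-76, 7) ≈ -10.857)
Function('g')(X) = Rational(5, 3) (Function('g')(X) = Add(Rational(7, 3), Mul(Rational(1, 3), -2)) = Add(Rational(7, 3), Rational(-2, 3)) = Rational(5, 3))
Function('K')(F, C) = Add(Rational(-76, 7), Mul(-1, C))
Function('t')(V, o) = Add(-43, o)
Mul(Add(Function('K')(-15, 1), Function('t')(61, Function('g')(-3))), Pow(Add(-44622, -39210), -1)) = Mul(Add(Add(Rational(-76, 7), Mul(-1, 1)), Add(-43, Rational(5, 3))), Pow(Add(-44622, -39210), -1)) = Mul(Add(Add(Rational(-76, 7), -1), Rational(-124, 3)), Pow(-83832, -1)) = Mul(Add(Rational(-83, 7), Rational(-124, 3)), Rational(-1, 83832)) = Mul(Rational(-1117, 21), Rational(-1, 83832)) = Rational(1117, 1760472)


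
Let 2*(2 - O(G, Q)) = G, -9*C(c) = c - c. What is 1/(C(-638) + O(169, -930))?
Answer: -2/165 ≈ -0.012121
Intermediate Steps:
C(c) = 0 (C(c) = -(c - c)/9 = -⅑*0 = 0)
O(G, Q) = 2 - G/2
1/(C(-638) + O(169, -930)) = 1/(0 + (2 - ½*169)) = 1/(0 + (2 - 169/2)) = 1/(0 - 165/2) = 1/(-165/2) = -2/165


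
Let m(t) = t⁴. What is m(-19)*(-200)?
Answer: -26064200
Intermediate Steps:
m(-19)*(-200) = (-19)⁴*(-200) = 130321*(-200) = -26064200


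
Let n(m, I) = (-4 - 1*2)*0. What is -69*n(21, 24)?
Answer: 0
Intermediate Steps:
n(m, I) = 0 (n(m, I) = (-4 - 2)*0 = -6*0 = 0)
-69*n(21, 24) = -69*0 = 0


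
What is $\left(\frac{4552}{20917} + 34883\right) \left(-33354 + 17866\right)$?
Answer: $- \frac{11300854249344}{20917} \approx -5.4027 \cdot 10^{8}$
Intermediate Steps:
$\left(\frac{4552}{20917} + 34883\right) \left(-33354 + 17866\right) = \left(4552 \cdot \frac{1}{20917} + 34883\right) \left(-15488\right) = \left(\frac{4552}{20917} + 34883\right) \left(-15488\right) = \frac{729652263}{20917} \left(-15488\right) = - \frac{11300854249344}{20917}$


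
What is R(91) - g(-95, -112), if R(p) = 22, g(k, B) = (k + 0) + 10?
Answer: 107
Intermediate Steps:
g(k, B) = 10 + k (g(k, B) = k + 10 = 10 + k)
R(91) - g(-95, -112) = 22 - (10 - 95) = 22 - 1*(-85) = 22 + 85 = 107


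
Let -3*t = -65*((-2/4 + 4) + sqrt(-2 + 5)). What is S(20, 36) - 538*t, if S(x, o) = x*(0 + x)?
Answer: -121195/3 - 34970*sqrt(3)/3 ≈ -60588.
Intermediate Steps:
S(x, o) = x**2 (S(x, o) = x*x = x**2)
t = 455/6 + 65*sqrt(3)/3 (t = -(-65)*((-2/4 + 4) + sqrt(-2 + 5))/3 = -(-65)*((-2*1/4 + 4) + sqrt(3))/3 = -(-65)*((-1/2 + 4) + sqrt(3))/3 = -(-65)*(7/2 + sqrt(3))/3 = -(-455/2 - 65*sqrt(3))/3 = 455/6 + 65*sqrt(3)/3 ≈ 113.36)
S(20, 36) - 538*t = 20**2 - 538*(455/6 + 65*sqrt(3)/3) = 400 + (-122395/3 - 34970*sqrt(3)/3) = -121195/3 - 34970*sqrt(3)/3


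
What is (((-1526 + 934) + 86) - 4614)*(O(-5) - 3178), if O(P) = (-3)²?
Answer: 16225280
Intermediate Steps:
O(P) = 9
(((-1526 + 934) + 86) - 4614)*(O(-5) - 3178) = (((-1526 + 934) + 86) - 4614)*(9 - 3178) = ((-592 + 86) - 4614)*(-3169) = (-506 - 4614)*(-3169) = -5120*(-3169) = 16225280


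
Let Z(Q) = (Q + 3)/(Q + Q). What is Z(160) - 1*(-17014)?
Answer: 5444643/320 ≈ 17015.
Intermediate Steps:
Z(Q) = (3 + Q)/(2*Q) (Z(Q) = (3 + Q)/((2*Q)) = (3 + Q)*(1/(2*Q)) = (3 + Q)/(2*Q))
Z(160) - 1*(-17014) = (½)*(3 + 160)/160 - 1*(-17014) = (½)*(1/160)*163 + 17014 = 163/320 + 17014 = 5444643/320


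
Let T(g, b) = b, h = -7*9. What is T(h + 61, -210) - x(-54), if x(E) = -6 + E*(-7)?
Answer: -582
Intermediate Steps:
h = -63
x(E) = -6 - 7*E
T(h + 61, -210) - x(-54) = -210 - (-6 - 7*(-54)) = -210 - (-6 + 378) = -210 - 1*372 = -210 - 372 = -582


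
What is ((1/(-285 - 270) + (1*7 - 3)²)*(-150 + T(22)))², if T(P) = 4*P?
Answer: 303048048004/308025 ≈ 9.8384e+5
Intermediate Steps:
((1/(-285 - 270) + (1*7 - 3)²)*(-150 + T(22)))² = ((1/(-285 - 270) + (1*7 - 3)²)*(-150 + 4*22))² = ((1/(-555) + (7 - 3)²)*(-150 + 88))² = ((-1/555 + 4²)*(-62))² = ((-1/555 + 16)*(-62))² = ((8879/555)*(-62))² = (-550498/555)² = 303048048004/308025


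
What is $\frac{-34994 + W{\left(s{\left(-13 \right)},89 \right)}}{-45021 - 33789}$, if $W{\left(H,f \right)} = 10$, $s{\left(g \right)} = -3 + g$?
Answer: $\frac{17492}{39405} \approx 0.4439$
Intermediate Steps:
$\frac{-34994 + W{\left(s{\left(-13 \right)},89 \right)}}{-45021 - 33789} = \frac{-34994 + 10}{-45021 - 33789} = - \frac{34984}{-78810} = \left(-34984\right) \left(- \frac{1}{78810}\right) = \frac{17492}{39405}$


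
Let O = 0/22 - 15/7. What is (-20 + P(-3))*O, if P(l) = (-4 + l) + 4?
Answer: 345/7 ≈ 49.286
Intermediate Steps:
P(l) = l
O = -15/7 (O = 0*(1/22) - 15*1/7 = 0 - 15/7 = -15/7 ≈ -2.1429)
(-20 + P(-3))*O = (-20 - 3)*(-15/7) = -23*(-15/7) = 345/7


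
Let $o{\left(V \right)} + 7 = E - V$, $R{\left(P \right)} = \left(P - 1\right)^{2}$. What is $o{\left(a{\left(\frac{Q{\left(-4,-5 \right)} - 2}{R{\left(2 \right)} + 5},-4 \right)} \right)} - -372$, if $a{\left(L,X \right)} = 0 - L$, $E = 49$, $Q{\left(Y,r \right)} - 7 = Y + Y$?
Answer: $\frac{827}{2} \approx 413.5$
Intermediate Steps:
$Q{\left(Y,r \right)} = 7 + 2 Y$ ($Q{\left(Y,r \right)} = 7 + \left(Y + Y\right) = 7 + 2 Y$)
$R{\left(P \right)} = \left(-1 + P\right)^{2}$
$a{\left(L,X \right)} = - L$
$o{\left(V \right)} = 42 - V$ ($o{\left(V \right)} = -7 - \left(-49 + V\right) = 42 - V$)
$o{\left(a{\left(\frac{Q{\left(-4,-5 \right)} - 2}{R{\left(2 \right)} + 5},-4 \right)} \right)} - -372 = \left(42 - - \frac{\left(7 + 2 \left(-4\right)\right) - 2}{\left(-1 + 2\right)^{2} + 5}\right) - -372 = \left(42 - - \frac{\left(7 - 8\right) - 2}{1^{2} + 5}\right) + 372 = \left(42 - - \frac{-1 - 2}{1 + 5}\right) + 372 = \left(42 - - \frac{-3}{6}\right) + 372 = \left(42 - \left(-1\right) \left(- \frac{1}{2}\right)\right) + 372 = \left(42 - \frac{1}{2}\right) + 372 = \frac{83}{2} + 372 = \frac{827}{2}$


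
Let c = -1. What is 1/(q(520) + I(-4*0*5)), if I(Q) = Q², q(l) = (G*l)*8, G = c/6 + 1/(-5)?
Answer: -3/4576 ≈ -0.00065559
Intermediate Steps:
G = -11/30 (G = -1/6 + 1/(-5) = -1*⅙ + 1*(-⅕) = -⅙ - ⅕ = -11/30 ≈ -0.36667)
q(l) = -44*l/15 (q(l) = -11*l/30*8 = -44*l/15)
1/(q(520) + I(-4*0*5)) = 1/(-44/15*520 + (-4*0*5)²) = 1/(-4576/3 + (0*5)²) = 1/(-4576/3 + 0²) = 1/(-4576/3 + 0) = 1/(-4576/3) = -3/4576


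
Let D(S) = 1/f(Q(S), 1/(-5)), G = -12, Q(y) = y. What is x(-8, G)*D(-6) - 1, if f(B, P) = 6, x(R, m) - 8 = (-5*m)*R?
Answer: -239/3 ≈ -79.667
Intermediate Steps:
x(R, m) = 8 - 5*R*m (x(R, m) = 8 + (-5*m)*R = 8 - 5*R*m)
D(S) = ⅙ (D(S) = 1/6 = ⅙)
x(-8, G)*D(-6) - 1 = (8 - 5*(-8)*(-12))*(⅙) - 1 = (8 - 480)*(⅙) - 1 = -472*⅙ - 1 = -236/3 - 1 = -239/3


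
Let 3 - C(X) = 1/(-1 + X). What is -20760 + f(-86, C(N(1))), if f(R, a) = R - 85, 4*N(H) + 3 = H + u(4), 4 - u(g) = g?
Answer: -20931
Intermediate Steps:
u(g) = 4 - g
N(H) = -¾ + H/4 (N(H) = -¾ + (H + (4 - 1*4))/4 = -¾ + (H + (4 - 4))/4 = -¾ + (H + 0)/4 = -¾ + H/4)
C(X) = 3 - 1/(-1 + X)
f(R, a) = -85 + R
-20760 + f(-86, C(N(1))) = -20760 + (-85 - 86) = -20760 - 171 = -20931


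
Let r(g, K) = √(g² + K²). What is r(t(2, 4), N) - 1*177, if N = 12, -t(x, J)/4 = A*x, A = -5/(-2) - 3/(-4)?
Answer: -177 + 2*√205 ≈ -148.36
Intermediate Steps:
A = 13/4 (A = -5*(-½) - 3*(-¼) = 5/2 + ¾ = 13/4 ≈ 3.2500)
t(x, J) = -13*x
r(g, K) = √(K² + g²)
r(t(2, 4), N) - 1*177 = √(12² + (-13*2)²) - 1*177 = √(144 + (-26)²) - 177 = √(144 + 676) - 177 = √820 - 177 = 2*√205 - 177 = -177 + 2*√205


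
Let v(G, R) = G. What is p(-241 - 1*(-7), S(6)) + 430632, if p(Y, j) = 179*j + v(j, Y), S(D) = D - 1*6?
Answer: 430632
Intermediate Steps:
S(D) = -6 + D (S(D) = D - 6 = -6 + D)
p(Y, j) = 180*j (p(Y, j) = 179*j + j = 180*j)
p(-241 - 1*(-7), S(6)) + 430632 = 180*(-6 + 6) + 430632 = 180*0 + 430632 = 0 + 430632 = 430632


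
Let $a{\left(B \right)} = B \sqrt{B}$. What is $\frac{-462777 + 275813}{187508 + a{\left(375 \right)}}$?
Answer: $- \frac{35057245712}{35106515689} + \frac{350557500 \sqrt{15}}{35106515689} \approx -0.95992$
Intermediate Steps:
$a{\left(B \right)} = B^{\frac{3}{2}}$
$\frac{-462777 + 275813}{187508 + a{\left(375 \right)}} = \frac{-462777 + 275813}{187508 + 375^{\frac{3}{2}}} = - \frac{186964}{187508 + 1875 \sqrt{15}}$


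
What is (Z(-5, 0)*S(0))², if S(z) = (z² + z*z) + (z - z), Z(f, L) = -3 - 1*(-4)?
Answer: 0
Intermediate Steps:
Z(f, L) = 1 (Z(f, L) = -3 + 4 = 1)
S(z) = 2*z² (S(z) = (z² + z²) + 0 = 2*z² + 0 = 2*z²)
(Z(-5, 0)*S(0))² = (1*(2*0²))² = (1*(2*0))² = (1*0)² = 0² = 0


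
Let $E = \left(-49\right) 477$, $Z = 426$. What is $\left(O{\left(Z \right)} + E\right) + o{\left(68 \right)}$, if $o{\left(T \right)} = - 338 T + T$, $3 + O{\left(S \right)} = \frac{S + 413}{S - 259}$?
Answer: $- \frac{7729925}{167} \approx -46287.0$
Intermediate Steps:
$E = -23373$
$O{\left(S \right)} = -3 + \frac{413 + S}{-259 + S}$ ($O{\left(S \right)} = -3 + \frac{S + 413}{S - 259} = -3 + \frac{413 + S}{-259 + S}$)
$o{\left(T \right)} = - 337 T$
$\left(O{\left(Z \right)} + E\right) + o{\left(68 \right)} = \left(\frac{2 \left(595 - 426\right)}{-259 + 426} - 23373\right) - 22916 = \left(\frac{2 \left(595 - 426\right)}{167} - 23373\right) - 22916 = \left(2 \cdot \frac{1}{167} \cdot 169 - 23373\right) - 22916 = \left(\frac{338}{167} - 23373\right) - 22916 = - \frac{3902953}{167} - 22916 = - \frac{7729925}{167}$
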